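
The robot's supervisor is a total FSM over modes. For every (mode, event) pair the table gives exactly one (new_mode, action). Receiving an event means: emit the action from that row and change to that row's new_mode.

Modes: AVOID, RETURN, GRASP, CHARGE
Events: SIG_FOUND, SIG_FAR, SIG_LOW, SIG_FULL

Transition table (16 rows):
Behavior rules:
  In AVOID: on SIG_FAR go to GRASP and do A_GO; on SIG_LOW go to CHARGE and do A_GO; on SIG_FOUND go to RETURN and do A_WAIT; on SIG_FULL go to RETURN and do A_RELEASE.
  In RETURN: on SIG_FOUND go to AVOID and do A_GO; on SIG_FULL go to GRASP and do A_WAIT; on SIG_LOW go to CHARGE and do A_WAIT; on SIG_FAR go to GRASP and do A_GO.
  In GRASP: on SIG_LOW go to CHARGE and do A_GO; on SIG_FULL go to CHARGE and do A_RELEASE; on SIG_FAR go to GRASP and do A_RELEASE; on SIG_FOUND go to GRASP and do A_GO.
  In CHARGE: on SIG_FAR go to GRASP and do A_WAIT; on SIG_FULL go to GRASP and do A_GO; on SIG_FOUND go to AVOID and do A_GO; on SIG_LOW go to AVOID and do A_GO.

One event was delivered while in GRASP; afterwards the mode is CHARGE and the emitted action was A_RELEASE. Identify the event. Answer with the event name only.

try SIG_FOUND: (GRASP, SIG_FOUND) → (GRASP, A_GO)
try SIG_FAR: (GRASP, SIG_FAR) → (GRASP, A_RELEASE)
try SIG_LOW: (GRASP, SIG_LOW) → (CHARGE, A_GO)
try SIG_FULL: (GRASP, SIG_FULL) → (CHARGE, A_RELEASE)  ← matches

SIG_FULL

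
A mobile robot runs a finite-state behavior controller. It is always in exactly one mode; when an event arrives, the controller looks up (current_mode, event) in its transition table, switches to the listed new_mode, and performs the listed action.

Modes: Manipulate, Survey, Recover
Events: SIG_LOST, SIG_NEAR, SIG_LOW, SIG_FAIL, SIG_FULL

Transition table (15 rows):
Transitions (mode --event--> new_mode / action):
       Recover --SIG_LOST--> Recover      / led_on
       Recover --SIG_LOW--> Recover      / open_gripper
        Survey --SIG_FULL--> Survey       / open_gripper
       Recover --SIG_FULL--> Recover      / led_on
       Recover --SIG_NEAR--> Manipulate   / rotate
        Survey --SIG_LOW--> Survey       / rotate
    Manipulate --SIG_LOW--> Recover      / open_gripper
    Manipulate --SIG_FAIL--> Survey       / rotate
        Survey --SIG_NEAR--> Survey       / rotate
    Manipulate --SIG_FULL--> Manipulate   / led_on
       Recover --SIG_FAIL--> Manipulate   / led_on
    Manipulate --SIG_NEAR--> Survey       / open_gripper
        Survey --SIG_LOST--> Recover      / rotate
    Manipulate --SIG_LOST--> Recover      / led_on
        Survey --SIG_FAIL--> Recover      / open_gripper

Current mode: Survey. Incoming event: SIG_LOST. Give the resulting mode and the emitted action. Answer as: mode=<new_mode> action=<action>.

mode=Recover action=rotate

current mode = Survey; filter table to that mode:
  (Survey, SIG_FULL) → (Survey, open_gripper)
  (Survey, SIG_LOW) → (Survey, rotate)
  (Survey, SIG_NEAR) → (Survey, rotate)
  (Survey, SIG_LOST) → (Recover, rotate)  ← event matches
  (Survey, SIG_FAIL) → (Recover, open_gripper)
event = SIG_LOST selects (Recover, rotate)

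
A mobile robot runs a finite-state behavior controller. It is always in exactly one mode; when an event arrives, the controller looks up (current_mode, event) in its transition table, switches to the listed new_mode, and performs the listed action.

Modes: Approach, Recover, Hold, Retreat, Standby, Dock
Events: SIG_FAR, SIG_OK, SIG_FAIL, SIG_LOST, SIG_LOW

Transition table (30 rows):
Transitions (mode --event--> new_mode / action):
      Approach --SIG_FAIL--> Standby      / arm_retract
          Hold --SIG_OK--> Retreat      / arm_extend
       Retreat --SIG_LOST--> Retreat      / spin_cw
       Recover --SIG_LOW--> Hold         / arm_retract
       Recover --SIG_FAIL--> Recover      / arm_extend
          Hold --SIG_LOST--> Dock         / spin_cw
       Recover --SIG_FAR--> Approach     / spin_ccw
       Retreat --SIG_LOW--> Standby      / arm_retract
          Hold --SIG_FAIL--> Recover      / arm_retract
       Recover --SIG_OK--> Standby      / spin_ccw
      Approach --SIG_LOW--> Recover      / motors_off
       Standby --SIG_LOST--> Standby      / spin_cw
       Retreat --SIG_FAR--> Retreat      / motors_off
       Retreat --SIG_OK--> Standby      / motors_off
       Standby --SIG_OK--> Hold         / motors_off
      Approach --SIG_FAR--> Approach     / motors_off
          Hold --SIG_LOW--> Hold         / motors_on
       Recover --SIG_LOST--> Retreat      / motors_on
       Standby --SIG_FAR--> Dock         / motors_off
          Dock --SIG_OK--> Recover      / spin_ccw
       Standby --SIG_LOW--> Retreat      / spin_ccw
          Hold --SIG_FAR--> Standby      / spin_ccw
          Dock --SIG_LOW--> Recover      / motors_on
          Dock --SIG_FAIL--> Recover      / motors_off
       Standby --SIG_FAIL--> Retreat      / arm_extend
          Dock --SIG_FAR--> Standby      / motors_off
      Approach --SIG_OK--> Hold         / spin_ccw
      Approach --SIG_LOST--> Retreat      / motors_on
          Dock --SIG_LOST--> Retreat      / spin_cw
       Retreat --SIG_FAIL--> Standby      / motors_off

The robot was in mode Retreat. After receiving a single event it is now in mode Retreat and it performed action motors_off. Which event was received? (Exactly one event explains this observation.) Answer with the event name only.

SIG_FAR

try SIG_FAR: (Retreat, SIG_FAR) → (Retreat, motors_off)  ← matches
try SIG_OK: (Retreat, SIG_OK) → (Standby, motors_off)
try SIG_FAIL: (Retreat, SIG_FAIL) → (Standby, motors_off)
try SIG_LOST: (Retreat, SIG_LOST) → (Retreat, spin_cw)
try SIG_LOW: (Retreat, SIG_LOW) → (Standby, arm_retract)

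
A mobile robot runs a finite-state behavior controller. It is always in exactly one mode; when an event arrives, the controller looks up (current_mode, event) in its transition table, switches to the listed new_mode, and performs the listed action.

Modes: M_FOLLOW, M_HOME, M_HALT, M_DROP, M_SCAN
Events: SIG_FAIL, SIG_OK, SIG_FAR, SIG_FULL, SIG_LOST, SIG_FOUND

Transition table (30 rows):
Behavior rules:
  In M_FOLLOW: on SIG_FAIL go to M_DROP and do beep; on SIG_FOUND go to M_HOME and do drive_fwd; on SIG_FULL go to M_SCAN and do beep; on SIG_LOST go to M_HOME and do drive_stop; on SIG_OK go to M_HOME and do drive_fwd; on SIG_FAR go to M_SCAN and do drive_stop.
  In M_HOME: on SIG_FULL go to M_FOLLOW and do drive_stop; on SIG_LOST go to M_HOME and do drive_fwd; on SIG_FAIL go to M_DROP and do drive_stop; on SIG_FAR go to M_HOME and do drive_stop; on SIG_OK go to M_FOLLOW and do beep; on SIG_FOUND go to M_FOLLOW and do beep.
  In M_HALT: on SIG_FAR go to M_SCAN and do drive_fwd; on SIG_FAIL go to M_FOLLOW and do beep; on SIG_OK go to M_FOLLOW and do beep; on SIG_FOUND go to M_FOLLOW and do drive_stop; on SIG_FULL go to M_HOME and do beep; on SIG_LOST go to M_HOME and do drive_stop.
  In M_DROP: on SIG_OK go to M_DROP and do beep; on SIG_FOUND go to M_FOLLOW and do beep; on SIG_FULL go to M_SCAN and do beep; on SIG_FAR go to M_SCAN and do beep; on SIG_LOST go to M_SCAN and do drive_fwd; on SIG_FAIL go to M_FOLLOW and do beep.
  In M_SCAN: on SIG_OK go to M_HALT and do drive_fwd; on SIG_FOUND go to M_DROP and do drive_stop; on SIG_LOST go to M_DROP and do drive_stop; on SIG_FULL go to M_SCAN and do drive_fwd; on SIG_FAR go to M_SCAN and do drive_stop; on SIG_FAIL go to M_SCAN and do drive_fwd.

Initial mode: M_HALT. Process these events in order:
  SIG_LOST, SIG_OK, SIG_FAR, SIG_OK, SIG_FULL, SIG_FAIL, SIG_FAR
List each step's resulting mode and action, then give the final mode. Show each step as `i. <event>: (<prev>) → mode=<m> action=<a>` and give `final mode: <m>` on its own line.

final mode: M_SCAN

1. SIG_LOST: (M_HALT) → mode=M_HOME action=drive_stop
2. SIG_OK: (M_HOME) → mode=M_FOLLOW action=beep
3. SIG_FAR: (M_FOLLOW) → mode=M_SCAN action=drive_stop
4. SIG_OK: (M_SCAN) → mode=M_HALT action=drive_fwd
5. SIG_FULL: (M_HALT) → mode=M_HOME action=beep
6. SIG_FAIL: (M_HOME) → mode=M_DROP action=drive_stop
7. SIG_FAR: (M_DROP) → mode=M_SCAN action=beep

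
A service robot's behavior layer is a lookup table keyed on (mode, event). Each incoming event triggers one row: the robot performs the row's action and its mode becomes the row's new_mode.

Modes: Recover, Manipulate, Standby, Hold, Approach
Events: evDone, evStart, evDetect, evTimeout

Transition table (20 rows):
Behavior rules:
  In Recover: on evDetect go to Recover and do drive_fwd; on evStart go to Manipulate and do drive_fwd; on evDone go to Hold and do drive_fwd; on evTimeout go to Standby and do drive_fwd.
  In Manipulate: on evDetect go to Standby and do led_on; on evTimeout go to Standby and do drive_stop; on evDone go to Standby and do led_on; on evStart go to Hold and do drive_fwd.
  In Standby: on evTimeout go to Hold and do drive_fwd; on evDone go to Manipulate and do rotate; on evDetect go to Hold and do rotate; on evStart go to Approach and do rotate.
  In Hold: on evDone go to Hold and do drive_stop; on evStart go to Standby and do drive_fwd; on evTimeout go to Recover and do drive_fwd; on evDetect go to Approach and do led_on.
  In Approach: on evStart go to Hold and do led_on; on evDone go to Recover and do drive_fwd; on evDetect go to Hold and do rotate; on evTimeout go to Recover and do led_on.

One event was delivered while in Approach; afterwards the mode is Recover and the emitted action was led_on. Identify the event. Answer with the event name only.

try evDone: (Approach, evDone) → (Recover, drive_fwd)
try evStart: (Approach, evStart) → (Hold, led_on)
try evDetect: (Approach, evDetect) → (Hold, rotate)
try evTimeout: (Approach, evTimeout) → (Recover, led_on)  ← matches

evTimeout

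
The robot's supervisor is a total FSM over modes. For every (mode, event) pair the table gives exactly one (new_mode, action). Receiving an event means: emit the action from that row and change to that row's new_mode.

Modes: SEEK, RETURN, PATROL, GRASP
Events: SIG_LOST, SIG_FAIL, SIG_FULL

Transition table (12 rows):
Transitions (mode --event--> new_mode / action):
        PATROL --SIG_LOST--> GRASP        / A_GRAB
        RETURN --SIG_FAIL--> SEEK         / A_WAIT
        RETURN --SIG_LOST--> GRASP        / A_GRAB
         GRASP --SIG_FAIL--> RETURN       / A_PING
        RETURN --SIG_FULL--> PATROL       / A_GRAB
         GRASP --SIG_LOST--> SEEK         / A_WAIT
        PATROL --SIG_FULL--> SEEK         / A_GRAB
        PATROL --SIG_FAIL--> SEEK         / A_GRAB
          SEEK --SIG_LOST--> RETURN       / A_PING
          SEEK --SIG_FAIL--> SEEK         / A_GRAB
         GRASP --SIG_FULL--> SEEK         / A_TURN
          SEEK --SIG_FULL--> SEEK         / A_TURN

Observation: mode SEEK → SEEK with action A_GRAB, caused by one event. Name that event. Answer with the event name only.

try SIG_LOST: (SEEK, SIG_LOST) → (RETURN, A_PING)
try SIG_FAIL: (SEEK, SIG_FAIL) → (SEEK, A_GRAB)  ← matches
try SIG_FULL: (SEEK, SIG_FULL) → (SEEK, A_TURN)

SIG_FAIL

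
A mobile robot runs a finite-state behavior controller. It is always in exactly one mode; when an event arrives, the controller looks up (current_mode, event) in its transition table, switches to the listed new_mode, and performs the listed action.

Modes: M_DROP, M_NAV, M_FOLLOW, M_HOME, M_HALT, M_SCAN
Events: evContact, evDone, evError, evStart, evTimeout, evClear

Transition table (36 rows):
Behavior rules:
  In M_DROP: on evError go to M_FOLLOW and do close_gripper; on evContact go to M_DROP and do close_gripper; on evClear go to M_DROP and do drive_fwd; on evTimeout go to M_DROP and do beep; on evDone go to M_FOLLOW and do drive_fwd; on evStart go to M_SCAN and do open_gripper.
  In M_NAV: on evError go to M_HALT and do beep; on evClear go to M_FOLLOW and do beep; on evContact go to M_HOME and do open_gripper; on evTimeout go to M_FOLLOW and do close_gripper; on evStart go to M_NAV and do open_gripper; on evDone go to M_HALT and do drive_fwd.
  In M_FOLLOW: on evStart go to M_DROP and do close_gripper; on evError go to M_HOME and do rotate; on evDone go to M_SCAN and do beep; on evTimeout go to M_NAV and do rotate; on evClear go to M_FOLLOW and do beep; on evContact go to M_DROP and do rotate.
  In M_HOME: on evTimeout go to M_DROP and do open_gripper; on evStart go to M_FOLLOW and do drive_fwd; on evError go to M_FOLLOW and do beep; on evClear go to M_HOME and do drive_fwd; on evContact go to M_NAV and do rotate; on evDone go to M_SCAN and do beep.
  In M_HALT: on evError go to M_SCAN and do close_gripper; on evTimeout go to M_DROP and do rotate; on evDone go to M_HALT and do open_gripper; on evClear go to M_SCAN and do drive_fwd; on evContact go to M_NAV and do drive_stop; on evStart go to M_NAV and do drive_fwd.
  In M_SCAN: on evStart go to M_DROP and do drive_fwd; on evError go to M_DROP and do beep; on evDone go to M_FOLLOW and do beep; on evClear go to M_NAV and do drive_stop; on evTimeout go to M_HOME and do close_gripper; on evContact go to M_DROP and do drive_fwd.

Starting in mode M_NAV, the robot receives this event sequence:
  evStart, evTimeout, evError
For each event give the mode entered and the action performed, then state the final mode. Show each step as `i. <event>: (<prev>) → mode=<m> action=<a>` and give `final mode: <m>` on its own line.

1. evStart: (M_NAV) → mode=M_NAV action=open_gripper
2. evTimeout: (M_NAV) → mode=M_FOLLOW action=close_gripper
3. evError: (M_FOLLOW) → mode=M_HOME action=rotate

final mode: M_HOME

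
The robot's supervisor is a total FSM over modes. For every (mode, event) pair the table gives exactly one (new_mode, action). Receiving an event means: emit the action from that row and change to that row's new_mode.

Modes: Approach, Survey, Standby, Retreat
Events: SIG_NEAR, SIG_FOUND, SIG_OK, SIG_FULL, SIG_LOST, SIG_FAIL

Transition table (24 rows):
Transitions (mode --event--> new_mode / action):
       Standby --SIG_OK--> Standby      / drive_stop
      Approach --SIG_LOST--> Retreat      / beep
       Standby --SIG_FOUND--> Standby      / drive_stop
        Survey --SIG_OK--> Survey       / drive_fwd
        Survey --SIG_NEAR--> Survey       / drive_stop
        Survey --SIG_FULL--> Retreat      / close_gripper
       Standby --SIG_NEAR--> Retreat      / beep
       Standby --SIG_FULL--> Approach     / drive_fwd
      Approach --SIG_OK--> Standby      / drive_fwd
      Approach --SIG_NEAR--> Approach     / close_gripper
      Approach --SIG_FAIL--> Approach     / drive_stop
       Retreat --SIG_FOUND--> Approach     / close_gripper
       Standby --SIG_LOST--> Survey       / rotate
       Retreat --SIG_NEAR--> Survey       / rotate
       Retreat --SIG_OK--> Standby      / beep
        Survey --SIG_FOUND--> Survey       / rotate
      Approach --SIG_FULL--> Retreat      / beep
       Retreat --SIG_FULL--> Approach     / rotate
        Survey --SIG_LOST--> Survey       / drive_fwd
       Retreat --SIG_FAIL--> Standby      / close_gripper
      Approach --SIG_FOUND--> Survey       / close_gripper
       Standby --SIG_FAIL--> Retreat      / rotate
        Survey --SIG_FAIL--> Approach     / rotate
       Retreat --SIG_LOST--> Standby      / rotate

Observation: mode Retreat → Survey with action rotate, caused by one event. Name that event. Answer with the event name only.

try SIG_NEAR: (Retreat, SIG_NEAR) → (Survey, rotate)  ← matches
try SIG_FOUND: (Retreat, SIG_FOUND) → (Approach, close_gripper)
try SIG_OK: (Retreat, SIG_OK) → (Standby, beep)
try SIG_FULL: (Retreat, SIG_FULL) → (Approach, rotate)
try SIG_LOST: (Retreat, SIG_LOST) → (Standby, rotate)
try SIG_FAIL: (Retreat, SIG_FAIL) → (Standby, close_gripper)

SIG_NEAR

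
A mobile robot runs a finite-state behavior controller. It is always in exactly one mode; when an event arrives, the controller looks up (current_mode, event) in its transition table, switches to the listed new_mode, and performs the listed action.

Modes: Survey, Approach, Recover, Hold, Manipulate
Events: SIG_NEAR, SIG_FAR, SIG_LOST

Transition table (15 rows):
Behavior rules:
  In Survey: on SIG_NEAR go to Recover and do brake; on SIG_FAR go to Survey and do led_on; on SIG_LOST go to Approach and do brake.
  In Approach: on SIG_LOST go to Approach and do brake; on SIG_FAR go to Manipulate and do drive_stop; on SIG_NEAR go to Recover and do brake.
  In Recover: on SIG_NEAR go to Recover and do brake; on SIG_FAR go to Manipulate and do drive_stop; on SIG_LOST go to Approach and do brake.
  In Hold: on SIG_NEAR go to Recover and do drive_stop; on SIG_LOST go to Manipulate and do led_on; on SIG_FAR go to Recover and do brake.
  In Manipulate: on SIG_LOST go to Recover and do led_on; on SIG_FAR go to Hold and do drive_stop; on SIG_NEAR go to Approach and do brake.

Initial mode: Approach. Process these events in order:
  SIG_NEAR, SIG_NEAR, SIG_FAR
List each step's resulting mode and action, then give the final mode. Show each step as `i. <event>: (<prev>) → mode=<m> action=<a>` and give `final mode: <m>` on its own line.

final mode: Manipulate

1. SIG_NEAR: (Approach) → mode=Recover action=brake
2. SIG_NEAR: (Recover) → mode=Recover action=brake
3. SIG_FAR: (Recover) → mode=Manipulate action=drive_stop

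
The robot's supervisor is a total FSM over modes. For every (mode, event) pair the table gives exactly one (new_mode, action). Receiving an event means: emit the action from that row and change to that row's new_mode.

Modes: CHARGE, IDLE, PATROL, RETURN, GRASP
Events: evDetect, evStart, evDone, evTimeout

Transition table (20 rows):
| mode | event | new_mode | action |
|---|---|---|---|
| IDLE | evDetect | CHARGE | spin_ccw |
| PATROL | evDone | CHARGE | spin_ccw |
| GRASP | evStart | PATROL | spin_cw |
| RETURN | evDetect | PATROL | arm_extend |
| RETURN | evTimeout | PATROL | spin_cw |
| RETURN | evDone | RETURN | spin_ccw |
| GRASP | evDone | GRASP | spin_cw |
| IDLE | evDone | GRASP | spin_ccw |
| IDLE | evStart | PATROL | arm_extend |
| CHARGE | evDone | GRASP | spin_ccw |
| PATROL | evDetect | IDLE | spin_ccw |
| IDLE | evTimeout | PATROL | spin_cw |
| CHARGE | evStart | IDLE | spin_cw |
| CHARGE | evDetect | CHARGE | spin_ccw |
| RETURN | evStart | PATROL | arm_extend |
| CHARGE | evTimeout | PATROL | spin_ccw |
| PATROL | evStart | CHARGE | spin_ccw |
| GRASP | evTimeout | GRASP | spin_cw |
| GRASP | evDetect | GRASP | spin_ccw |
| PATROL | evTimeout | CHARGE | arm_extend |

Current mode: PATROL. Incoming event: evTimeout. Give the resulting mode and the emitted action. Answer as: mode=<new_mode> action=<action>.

mode=CHARGE action=arm_extend

current mode = PATROL; filter table to that mode:
  (PATROL, evDone) → (CHARGE, spin_ccw)
  (PATROL, evDetect) → (IDLE, spin_ccw)
  (PATROL, evStart) → (CHARGE, spin_ccw)
  (PATROL, evTimeout) → (CHARGE, arm_extend)  ← event matches
event = evTimeout selects (CHARGE, arm_extend)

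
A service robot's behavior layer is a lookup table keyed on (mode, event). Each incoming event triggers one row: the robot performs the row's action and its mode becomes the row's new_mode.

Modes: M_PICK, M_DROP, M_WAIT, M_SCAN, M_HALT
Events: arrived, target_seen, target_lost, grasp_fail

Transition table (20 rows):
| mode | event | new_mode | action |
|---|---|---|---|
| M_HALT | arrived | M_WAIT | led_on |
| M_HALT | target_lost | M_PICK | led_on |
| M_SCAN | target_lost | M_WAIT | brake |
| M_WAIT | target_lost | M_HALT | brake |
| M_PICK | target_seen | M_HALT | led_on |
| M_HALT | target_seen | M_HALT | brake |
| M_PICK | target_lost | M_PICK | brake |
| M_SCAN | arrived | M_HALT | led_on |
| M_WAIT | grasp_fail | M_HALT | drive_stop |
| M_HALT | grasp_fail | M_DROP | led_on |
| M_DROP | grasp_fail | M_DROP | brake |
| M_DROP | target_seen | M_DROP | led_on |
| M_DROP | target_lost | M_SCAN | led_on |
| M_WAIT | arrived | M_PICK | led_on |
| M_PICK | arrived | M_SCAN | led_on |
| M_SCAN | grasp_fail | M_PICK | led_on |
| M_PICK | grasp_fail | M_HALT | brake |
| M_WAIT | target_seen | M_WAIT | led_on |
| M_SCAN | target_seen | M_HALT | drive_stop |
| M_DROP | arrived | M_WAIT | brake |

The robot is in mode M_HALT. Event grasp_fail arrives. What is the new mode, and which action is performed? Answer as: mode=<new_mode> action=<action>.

mode=M_DROP action=led_on

current mode = M_HALT; filter table to that mode:
  (M_HALT, arrived) → (M_WAIT, led_on)
  (M_HALT, target_lost) → (M_PICK, led_on)
  (M_HALT, target_seen) → (M_HALT, brake)
  (M_HALT, grasp_fail) → (M_DROP, led_on)  ← event matches
event = grasp_fail selects (M_DROP, led_on)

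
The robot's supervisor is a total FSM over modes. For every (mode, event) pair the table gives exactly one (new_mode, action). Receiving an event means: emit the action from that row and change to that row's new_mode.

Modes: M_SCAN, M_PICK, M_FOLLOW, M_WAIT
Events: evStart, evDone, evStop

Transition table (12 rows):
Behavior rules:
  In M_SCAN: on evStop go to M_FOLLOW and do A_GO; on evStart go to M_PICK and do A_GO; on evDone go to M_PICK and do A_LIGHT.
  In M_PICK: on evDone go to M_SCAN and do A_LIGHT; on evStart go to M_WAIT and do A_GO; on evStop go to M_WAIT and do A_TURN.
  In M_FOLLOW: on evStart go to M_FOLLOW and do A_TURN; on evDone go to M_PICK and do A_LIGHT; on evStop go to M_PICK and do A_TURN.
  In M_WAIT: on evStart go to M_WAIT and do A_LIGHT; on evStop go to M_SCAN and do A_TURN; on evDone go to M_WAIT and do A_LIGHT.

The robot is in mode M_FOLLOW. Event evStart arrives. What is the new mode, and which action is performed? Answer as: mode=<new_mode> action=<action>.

mode=M_FOLLOW action=A_TURN

current mode = M_FOLLOW; filter table to that mode:
  (M_FOLLOW, evStart) → (M_FOLLOW, A_TURN)  ← event matches
  (M_FOLLOW, evDone) → (M_PICK, A_LIGHT)
  (M_FOLLOW, evStop) → (M_PICK, A_TURN)
event = evStart selects (M_FOLLOW, A_TURN)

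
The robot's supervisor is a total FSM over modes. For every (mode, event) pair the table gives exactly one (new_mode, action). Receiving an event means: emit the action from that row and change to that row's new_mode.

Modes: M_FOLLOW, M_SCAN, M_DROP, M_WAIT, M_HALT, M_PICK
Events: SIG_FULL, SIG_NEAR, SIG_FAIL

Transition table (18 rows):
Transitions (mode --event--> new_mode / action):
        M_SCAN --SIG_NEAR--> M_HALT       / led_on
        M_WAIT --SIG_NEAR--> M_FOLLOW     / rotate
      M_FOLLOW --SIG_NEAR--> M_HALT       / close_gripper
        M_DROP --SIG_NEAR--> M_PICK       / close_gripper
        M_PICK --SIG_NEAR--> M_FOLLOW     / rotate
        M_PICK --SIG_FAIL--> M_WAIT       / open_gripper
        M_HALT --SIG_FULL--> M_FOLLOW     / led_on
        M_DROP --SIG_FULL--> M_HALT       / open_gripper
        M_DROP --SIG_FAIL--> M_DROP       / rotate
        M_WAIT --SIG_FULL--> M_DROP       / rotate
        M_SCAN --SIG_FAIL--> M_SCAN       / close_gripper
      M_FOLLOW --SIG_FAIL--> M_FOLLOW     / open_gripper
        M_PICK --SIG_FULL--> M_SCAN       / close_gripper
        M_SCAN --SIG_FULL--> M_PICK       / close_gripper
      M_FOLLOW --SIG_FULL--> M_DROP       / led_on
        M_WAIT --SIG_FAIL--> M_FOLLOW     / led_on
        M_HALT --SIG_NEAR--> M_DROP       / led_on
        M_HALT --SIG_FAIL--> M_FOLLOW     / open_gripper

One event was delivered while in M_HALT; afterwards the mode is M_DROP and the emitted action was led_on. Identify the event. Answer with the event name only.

try SIG_FULL: (M_HALT, SIG_FULL) → (M_FOLLOW, led_on)
try SIG_NEAR: (M_HALT, SIG_NEAR) → (M_DROP, led_on)  ← matches
try SIG_FAIL: (M_HALT, SIG_FAIL) → (M_FOLLOW, open_gripper)

SIG_NEAR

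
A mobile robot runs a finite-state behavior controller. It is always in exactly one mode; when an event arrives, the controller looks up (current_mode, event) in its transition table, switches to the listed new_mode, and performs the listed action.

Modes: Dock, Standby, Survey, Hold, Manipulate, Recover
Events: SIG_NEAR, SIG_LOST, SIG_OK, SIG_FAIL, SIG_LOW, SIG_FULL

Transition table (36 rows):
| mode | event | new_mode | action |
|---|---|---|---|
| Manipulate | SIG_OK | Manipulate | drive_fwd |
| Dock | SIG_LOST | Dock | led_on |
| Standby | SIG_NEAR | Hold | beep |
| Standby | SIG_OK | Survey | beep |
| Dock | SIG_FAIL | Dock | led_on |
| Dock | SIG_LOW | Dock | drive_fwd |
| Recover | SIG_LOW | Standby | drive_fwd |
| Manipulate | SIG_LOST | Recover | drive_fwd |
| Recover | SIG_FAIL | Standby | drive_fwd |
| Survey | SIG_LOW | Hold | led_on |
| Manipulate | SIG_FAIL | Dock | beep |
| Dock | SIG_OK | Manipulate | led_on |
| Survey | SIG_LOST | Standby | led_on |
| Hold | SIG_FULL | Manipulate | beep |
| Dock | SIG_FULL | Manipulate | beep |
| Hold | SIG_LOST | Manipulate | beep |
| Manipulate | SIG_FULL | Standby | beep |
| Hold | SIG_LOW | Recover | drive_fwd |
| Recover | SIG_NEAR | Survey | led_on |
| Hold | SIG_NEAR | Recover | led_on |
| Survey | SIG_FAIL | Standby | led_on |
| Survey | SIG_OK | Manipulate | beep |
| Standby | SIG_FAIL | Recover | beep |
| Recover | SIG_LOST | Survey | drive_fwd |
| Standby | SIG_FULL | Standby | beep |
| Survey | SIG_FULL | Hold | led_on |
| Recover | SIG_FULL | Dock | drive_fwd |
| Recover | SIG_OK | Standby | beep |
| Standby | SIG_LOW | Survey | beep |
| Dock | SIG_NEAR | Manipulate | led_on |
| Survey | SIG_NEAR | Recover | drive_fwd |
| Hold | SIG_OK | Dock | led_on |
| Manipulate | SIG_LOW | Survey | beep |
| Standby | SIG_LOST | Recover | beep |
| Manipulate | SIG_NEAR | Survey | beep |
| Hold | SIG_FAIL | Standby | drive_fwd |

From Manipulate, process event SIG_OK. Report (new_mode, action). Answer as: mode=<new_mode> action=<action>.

current mode = Manipulate; filter table to that mode:
  (Manipulate, SIG_OK) → (Manipulate, drive_fwd)  ← event matches
  (Manipulate, SIG_LOST) → (Recover, drive_fwd)
  (Manipulate, SIG_FAIL) → (Dock, beep)
  (Manipulate, SIG_FULL) → (Standby, beep)
  (Manipulate, SIG_LOW) → (Survey, beep)
  (Manipulate, SIG_NEAR) → (Survey, beep)
event = SIG_OK selects (Manipulate, drive_fwd)

mode=Manipulate action=drive_fwd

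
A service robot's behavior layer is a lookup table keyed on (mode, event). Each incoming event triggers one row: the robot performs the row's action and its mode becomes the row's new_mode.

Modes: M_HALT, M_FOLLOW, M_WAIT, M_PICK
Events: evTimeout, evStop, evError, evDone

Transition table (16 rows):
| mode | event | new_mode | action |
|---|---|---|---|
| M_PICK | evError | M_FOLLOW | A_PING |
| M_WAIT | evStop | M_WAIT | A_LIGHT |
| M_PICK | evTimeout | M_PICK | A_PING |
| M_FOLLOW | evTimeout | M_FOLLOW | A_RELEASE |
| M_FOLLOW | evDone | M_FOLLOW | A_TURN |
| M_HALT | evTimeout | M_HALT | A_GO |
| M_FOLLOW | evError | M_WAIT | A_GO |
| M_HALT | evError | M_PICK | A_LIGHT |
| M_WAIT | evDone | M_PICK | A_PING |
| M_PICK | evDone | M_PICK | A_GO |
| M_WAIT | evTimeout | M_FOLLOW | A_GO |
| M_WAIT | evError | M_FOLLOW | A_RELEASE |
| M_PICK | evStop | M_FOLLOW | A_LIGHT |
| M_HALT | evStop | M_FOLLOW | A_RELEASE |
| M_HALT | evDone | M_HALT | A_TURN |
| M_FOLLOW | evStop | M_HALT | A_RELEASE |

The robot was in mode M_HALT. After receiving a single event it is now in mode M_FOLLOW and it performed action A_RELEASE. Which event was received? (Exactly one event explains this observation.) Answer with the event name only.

evStop

try evTimeout: (M_HALT, evTimeout) → (M_HALT, A_GO)
try evStop: (M_HALT, evStop) → (M_FOLLOW, A_RELEASE)  ← matches
try evError: (M_HALT, evError) → (M_PICK, A_LIGHT)
try evDone: (M_HALT, evDone) → (M_HALT, A_TURN)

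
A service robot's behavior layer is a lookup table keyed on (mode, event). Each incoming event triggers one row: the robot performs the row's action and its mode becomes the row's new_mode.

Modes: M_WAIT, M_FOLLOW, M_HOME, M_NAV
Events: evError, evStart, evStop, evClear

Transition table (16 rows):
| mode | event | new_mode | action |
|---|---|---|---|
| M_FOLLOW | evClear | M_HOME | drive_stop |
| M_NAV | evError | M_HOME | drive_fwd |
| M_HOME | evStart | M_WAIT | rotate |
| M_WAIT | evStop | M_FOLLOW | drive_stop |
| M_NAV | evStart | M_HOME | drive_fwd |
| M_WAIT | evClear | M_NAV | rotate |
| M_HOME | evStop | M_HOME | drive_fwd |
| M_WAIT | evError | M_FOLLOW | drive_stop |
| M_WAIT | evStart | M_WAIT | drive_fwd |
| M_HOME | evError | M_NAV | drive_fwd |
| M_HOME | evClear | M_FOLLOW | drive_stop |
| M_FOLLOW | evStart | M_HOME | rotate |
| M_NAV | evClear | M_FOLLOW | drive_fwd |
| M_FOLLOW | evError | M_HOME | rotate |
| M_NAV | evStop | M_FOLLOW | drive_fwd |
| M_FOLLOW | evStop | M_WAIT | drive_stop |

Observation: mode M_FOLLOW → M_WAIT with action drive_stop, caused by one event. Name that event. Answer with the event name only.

try evError: (M_FOLLOW, evError) → (M_HOME, rotate)
try evStart: (M_FOLLOW, evStart) → (M_HOME, rotate)
try evStop: (M_FOLLOW, evStop) → (M_WAIT, drive_stop)  ← matches
try evClear: (M_FOLLOW, evClear) → (M_HOME, drive_stop)

evStop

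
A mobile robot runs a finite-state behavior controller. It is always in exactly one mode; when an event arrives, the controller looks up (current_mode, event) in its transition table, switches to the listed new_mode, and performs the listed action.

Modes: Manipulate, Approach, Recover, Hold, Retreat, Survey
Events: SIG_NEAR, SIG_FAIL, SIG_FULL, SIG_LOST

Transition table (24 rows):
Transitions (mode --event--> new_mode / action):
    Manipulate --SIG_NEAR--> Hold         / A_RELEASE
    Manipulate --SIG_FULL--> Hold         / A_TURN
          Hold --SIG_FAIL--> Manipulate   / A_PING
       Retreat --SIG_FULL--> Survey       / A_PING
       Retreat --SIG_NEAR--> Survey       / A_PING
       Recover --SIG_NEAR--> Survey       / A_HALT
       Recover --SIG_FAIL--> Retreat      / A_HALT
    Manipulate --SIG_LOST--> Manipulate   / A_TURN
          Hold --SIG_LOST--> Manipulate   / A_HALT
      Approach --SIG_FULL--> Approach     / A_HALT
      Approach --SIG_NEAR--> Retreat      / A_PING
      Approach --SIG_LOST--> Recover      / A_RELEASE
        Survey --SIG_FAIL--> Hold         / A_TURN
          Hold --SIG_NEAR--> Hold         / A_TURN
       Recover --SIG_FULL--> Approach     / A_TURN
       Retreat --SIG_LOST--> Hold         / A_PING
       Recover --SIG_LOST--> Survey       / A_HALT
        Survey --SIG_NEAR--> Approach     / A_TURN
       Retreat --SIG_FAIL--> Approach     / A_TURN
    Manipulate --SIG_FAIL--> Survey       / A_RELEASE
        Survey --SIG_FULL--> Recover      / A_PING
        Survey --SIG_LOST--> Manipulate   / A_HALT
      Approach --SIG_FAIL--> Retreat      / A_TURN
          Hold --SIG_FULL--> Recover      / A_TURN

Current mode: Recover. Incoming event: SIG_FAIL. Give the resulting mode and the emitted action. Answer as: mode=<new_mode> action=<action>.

current mode = Recover; filter table to that mode:
  (Recover, SIG_NEAR) → (Survey, A_HALT)
  (Recover, SIG_FAIL) → (Retreat, A_HALT)  ← event matches
  (Recover, SIG_FULL) → (Approach, A_TURN)
  (Recover, SIG_LOST) → (Survey, A_HALT)
event = SIG_FAIL selects (Retreat, A_HALT)

mode=Retreat action=A_HALT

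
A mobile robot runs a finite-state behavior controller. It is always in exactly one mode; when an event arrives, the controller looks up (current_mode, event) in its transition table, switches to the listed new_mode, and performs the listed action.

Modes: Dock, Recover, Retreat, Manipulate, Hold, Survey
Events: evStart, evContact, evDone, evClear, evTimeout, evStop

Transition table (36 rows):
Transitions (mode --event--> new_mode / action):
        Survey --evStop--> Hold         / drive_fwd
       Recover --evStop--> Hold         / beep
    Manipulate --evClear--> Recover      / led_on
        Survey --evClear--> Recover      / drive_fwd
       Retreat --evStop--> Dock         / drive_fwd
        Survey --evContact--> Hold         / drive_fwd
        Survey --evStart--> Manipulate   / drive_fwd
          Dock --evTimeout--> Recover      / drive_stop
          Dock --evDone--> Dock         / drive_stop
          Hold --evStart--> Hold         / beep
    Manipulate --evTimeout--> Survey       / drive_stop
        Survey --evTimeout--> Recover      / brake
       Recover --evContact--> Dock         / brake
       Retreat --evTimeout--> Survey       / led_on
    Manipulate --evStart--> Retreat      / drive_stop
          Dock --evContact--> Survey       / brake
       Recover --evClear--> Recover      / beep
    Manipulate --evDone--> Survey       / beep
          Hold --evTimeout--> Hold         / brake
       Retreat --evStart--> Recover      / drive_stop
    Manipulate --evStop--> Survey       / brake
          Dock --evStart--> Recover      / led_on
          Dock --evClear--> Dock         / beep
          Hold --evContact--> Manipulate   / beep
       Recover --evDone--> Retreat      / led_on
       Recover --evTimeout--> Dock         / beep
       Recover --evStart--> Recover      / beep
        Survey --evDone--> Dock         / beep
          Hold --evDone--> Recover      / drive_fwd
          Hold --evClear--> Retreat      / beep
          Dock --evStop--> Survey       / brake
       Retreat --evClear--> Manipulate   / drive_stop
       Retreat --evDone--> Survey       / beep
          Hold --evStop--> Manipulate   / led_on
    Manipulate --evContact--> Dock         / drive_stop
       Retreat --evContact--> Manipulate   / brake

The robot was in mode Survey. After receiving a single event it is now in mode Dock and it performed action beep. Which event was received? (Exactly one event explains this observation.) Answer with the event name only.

evDone

try evStart: (Survey, evStart) → (Manipulate, drive_fwd)
try evContact: (Survey, evContact) → (Hold, drive_fwd)
try evDone: (Survey, evDone) → (Dock, beep)  ← matches
try evClear: (Survey, evClear) → (Recover, drive_fwd)
try evTimeout: (Survey, evTimeout) → (Recover, brake)
try evStop: (Survey, evStop) → (Hold, drive_fwd)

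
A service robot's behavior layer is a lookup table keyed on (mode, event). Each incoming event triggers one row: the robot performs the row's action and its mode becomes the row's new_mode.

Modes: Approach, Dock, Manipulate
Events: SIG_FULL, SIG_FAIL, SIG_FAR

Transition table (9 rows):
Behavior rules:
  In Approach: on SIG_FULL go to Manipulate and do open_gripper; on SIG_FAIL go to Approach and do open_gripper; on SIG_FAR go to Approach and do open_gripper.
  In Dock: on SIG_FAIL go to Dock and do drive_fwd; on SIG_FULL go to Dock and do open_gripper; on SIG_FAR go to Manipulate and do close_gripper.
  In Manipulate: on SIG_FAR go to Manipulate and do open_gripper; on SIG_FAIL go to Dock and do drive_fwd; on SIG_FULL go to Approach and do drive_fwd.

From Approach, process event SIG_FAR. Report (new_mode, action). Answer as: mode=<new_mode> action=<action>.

mode=Approach action=open_gripper

current mode = Approach; filter table to that mode:
  (Approach, SIG_FULL) → (Manipulate, open_gripper)
  (Approach, SIG_FAIL) → (Approach, open_gripper)
  (Approach, SIG_FAR) → (Approach, open_gripper)  ← event matches
event = SIG_FAR selects (Approach, open_gripper)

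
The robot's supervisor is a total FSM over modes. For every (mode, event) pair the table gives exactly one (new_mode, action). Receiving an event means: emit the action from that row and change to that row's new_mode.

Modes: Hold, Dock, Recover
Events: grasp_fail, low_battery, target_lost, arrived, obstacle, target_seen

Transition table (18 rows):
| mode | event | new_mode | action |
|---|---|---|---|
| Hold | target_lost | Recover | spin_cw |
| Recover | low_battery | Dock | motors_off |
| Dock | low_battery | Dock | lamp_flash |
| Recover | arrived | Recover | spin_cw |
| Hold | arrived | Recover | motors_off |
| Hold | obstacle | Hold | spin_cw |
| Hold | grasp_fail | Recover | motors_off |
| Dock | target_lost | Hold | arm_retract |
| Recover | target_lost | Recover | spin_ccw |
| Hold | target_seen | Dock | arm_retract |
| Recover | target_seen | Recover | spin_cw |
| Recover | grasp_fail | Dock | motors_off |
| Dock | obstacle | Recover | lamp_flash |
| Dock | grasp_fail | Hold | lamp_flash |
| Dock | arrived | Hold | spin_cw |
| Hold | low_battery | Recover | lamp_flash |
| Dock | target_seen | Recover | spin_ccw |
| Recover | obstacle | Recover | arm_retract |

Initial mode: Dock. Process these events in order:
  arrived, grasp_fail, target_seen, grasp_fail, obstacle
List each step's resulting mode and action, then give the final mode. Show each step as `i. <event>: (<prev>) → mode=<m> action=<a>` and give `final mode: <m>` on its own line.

final mode: Recover

1. arrived: (Dock) → mode=Hold action=spin_cw
2. grasp_fail: (Hold) → mode=Recover action=motors_off
3. target_seen: (Recover) → mode=Recover action=spin_cw
4. grasp_fail: (Recover) → mode=Dock action=motors_off
5. obstacle: (Dock) → mode=Recover action=lamp_flash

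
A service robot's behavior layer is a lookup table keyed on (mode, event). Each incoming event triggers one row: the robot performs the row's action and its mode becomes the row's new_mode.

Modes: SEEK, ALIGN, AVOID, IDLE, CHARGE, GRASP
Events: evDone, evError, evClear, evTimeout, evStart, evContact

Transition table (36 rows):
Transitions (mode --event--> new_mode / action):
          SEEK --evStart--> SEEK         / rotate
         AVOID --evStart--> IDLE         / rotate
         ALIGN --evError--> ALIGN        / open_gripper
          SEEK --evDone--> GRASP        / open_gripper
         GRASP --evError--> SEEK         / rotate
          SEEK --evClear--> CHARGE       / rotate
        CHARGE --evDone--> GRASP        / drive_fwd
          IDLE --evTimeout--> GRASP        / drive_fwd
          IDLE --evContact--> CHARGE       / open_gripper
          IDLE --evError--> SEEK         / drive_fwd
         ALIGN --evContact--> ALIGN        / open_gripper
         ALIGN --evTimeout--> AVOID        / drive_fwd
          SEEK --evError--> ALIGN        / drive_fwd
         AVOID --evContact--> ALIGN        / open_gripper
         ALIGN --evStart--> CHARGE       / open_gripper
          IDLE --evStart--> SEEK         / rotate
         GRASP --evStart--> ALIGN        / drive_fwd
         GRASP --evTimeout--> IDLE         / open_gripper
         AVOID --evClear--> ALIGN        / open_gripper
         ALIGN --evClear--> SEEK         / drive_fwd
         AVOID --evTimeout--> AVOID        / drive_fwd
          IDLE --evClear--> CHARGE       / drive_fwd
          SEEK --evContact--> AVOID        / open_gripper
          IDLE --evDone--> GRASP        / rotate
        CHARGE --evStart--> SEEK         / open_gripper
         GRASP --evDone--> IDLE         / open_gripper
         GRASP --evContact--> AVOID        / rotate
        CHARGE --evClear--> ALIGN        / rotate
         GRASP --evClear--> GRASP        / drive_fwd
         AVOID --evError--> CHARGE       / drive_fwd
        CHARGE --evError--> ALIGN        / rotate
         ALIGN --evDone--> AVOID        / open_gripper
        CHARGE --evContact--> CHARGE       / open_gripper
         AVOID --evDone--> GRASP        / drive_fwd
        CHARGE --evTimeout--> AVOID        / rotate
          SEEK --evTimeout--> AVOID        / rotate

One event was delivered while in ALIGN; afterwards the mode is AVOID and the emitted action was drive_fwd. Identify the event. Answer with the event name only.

evTimeout

try evDone: (ALIGN, evDone) → (AVOID, open_gripper)
try evError: (ALIGN, evError) → (ALIGN, open_gripper)
try evClear: (ALIGN, evClear) → (SEEK, drive_fwd)
try evTimeout: (ALIGN, evTimeout) → (AVOID, drive_fwd)  ← matches
try evStart: (ALIGN, evStart) → (CHARGE, open_gripper)
try evContact: (ALIGN, evContact) → (ALIGN, open_gripper)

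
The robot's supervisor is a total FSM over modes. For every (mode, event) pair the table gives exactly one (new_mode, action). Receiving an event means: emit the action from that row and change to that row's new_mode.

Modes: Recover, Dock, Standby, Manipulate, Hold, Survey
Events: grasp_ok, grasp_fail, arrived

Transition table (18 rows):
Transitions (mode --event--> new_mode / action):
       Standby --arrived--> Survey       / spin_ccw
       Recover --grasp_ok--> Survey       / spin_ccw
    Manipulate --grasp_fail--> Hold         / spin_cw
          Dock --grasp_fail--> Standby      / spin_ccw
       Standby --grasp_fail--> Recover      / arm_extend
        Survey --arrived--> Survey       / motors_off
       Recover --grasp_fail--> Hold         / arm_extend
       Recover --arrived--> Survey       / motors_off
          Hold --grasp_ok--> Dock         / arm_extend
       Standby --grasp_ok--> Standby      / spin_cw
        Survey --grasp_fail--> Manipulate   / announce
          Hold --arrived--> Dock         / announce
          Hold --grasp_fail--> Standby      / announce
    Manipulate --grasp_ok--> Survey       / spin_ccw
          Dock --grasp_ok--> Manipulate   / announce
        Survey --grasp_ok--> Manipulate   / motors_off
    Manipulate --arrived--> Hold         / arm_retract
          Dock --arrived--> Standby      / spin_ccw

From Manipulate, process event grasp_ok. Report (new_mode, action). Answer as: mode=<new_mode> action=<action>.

mode=Survey action=spin_ccw

current mode = Manipulate; filter table to that mode:
  (Manipulate, grasp_fail) → (Hold, spin_cw)
  (Manipulate, grasp_ok) → (Survey, spin_ccw)  ← event matches
  (Manipulate, arrived) → (Hold, arm_retract)
event = grasp_ok selects (Survey, spin_ccw)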